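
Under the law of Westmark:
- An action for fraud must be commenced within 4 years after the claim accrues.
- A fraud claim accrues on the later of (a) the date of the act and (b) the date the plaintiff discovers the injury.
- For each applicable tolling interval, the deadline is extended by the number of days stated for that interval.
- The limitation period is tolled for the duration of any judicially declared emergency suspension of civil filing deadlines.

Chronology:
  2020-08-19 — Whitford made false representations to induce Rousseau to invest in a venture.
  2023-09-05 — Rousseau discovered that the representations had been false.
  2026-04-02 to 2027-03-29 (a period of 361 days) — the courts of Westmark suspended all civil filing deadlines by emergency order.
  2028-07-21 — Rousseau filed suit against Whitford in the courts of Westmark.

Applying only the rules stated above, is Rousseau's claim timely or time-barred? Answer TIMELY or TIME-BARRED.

Because discovery on 2023-09-05 post-dates the 2020-08-19 act, accrual under the later-of rule falls on 2023-09-05.
Adding the 4 years base period to 2023-09-05 gives a deadline of 2027-09-05, before any tolling.
The emergency suspension of filing deadlines from 2026-04-02 to 2027-03-29 tolled the period for 361 days, extending the deadline to 2028-08-31.
Filing on 2028-07-21 beat the 2028-08-31 deadline — the action is timely.

TIMELY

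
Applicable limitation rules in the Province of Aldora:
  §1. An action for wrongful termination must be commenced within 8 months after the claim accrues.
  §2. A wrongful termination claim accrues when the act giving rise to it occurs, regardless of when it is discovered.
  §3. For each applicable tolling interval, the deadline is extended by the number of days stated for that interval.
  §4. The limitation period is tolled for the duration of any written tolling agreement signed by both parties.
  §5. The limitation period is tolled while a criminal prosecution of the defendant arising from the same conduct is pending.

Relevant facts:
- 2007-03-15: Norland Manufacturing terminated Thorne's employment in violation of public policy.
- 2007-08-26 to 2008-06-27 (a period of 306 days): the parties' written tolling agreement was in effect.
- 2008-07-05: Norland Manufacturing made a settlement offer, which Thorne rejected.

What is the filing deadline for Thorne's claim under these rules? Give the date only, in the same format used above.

The claim accrued on 2007-03-15, the date of the act.
8 months from 2007-03-15 is 2007-11-15.
The period was tolled for 306 days by the written tolling agreement (2007-08-26 to 2008-06-27), pushing the deadline to 2008-09-16.
Nothing else in the chronology tolls or restarts the period.

2008-09-16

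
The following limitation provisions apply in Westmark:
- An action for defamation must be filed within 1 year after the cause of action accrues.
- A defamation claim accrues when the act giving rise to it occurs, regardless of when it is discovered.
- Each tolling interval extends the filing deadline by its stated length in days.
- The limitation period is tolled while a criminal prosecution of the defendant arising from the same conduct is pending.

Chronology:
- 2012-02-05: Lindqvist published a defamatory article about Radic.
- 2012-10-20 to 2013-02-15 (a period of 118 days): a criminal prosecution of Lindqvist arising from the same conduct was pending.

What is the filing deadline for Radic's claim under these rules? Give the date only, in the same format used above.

The limitation period began to run on 2012-02-05.
1 year from 2012-02-05 is 2013-02-05.
The period was tolled for 118 days by the pending criminal prosecution (2012-10-20 to 2013-02-15), pushing the deadline to 2013-06-03.

2013-06-03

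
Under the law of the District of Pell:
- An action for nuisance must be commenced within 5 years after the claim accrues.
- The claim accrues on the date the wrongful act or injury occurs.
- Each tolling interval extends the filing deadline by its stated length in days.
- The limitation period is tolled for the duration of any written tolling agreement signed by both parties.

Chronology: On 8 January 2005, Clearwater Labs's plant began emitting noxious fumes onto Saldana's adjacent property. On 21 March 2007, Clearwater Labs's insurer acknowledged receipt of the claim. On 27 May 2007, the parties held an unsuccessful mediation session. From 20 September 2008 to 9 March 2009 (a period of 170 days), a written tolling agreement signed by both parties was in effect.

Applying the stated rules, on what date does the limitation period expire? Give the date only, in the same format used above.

27 June 2010

The claim accrued on 8 January 2005, when the wrongful act occurred.
5 years from 8 January 2005 is 8 January 2010.
The written tolling agreement from 20 September 2008 to 9 March 2009 tolled the period for 170 days, extending the deadline to 27 June 2010.
None of the other events listed affects the running of the period under the stated rules.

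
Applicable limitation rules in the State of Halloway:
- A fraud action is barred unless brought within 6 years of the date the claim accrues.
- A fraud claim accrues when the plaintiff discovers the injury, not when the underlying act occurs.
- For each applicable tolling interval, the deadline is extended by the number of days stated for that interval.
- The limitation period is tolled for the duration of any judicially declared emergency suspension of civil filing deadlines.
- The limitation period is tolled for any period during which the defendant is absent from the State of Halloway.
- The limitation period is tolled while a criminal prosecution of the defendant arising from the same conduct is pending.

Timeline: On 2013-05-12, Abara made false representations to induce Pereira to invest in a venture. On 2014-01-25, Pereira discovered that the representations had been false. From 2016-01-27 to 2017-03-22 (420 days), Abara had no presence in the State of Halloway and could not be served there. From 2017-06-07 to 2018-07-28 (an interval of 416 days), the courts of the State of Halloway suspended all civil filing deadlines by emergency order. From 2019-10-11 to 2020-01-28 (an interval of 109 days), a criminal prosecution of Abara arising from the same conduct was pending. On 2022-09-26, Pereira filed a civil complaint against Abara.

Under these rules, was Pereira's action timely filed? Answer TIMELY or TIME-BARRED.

Accrual is tied to discovery, so the period began on 2014-01-25 rather than on 2013-05-12 when the act occurred.
The untolled deadline — 6 years after 2014-01-25 — is 2020-01-25.
Because the defendant's absence from the jurisdiction ran from 2016-01-27 to 2017-03-22, the deadline is extended by 420 days to 2021-03-20.
Because the emergency suspension of filing deadlines ran from 2017-06-07 to 2018-07-28, the deadline is extended by 416 days to 2022-05-10.
The pending criminal prosecution from 2019-10-11 to 2020-01-28 tolled the period for 109 days, extending the deadline to 2022-08-27.
Pereira filed on 2022-09-26, after the 2022-08-27 deadline, so the action is time-barred.

TIME-BARRED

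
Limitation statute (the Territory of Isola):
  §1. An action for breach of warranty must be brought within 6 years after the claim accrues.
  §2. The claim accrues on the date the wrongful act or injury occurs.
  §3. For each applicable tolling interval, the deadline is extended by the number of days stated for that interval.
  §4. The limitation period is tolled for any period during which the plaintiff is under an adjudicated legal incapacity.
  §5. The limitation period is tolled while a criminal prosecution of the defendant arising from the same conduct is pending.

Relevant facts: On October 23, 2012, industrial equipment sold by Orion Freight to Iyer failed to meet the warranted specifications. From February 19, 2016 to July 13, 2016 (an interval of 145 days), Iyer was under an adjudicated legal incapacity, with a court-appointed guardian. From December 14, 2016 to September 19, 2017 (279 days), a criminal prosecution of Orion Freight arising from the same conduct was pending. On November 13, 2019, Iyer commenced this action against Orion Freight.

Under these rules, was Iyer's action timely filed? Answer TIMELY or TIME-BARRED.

TIMELY

The claim accrued on October 23, 2012, the date of the act.
Adding the 6 years base period to October 23, 2012 gives a deadline of October 23, 2018, before any tolling.
Because the plaintiff's legal incapacity ran from February 19, 2016 to July 13, 2016, the deadline is extended by 145 days to March 17, 2019.
Because the pending criminal prosecution ran from December 14, 2016 to September 19, 2017, the deadline is extended by 279 days to December 21, 2019.
Iyer filed on November 13, 2019, before the December 21, 2019 deadline, so the action is timely.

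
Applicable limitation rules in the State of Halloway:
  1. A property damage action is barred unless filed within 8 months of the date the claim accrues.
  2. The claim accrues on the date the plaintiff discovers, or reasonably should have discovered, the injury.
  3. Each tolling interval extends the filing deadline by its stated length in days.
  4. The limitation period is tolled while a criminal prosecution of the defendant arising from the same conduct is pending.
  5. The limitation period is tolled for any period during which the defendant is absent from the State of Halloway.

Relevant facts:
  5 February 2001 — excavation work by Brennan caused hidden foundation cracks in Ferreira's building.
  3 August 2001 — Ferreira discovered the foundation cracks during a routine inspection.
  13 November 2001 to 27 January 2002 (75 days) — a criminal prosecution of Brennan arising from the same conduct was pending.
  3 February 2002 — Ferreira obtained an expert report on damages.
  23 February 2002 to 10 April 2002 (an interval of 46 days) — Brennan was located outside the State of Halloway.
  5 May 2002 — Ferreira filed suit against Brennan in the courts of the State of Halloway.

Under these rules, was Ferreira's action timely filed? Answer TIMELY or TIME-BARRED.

TIMELY

Accrual is tied to discovery, so the period began on 3 August 2001 rather than on 5 February 2001 when the act occurred.
Adding the 8 months base period to 3 August 2001 gives a deadline of 3 April 2002, before any tolling.
Because the pending criminal prosecution ran from 13 November 2001 to 27 January 2002, the deadline is extended by 75 days to 17 June 2002.
Because the defendant's absence from the jurisdiction ran from 23 February 2002 to 10 April 2002, the deadline is extended by 46 days to 2 August 2002.
The other events in the timeline have no effect on the limitation period under the stated rules.
Filing on 5 May 2002 beat the 2 August 2002 deadline — the action is timely.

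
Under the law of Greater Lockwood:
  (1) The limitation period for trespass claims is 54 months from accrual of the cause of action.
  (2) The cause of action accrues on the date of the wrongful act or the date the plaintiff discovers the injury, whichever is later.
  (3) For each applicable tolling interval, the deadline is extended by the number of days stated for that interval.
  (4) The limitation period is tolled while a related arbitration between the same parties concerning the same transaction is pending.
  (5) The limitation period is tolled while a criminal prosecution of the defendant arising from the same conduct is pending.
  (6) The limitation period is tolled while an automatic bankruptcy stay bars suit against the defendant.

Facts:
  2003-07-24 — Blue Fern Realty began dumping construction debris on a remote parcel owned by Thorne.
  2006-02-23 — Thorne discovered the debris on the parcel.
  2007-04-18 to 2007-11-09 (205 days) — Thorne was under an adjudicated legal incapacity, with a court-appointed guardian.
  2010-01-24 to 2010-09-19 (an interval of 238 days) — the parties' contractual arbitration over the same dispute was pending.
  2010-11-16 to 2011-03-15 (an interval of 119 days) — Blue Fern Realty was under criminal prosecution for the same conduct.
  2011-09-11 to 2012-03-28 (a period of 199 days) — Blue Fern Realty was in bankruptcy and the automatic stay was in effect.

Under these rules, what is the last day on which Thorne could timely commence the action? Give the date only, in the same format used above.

The claim accrued on 2006-02-23 — the later of the 2003-07-24 act and the 2006-02-23 discovery.
Adding the 54 months base period to 2006-02-23 gives a deadline of 2010-08-23, before any tolling.
The pending related arbitration from 2010-01-24 to 2010-09-19 tolled the period for 238 days, extending the deadline to 2011-04-18.
Because the pending criminal prosecution ran from 2010-11-16 to 2011-03-15, the deadline is extended by 119 days to 2011-08-15.
The automatic bankruptcy stay from 2011-09-11 to 2012-03-28 began after the period had already run on 2011-08-15, so it has no tolling effect.
The plaintiff's legal incapacity from 2007-04-18 to 2007-11-09 does not toll the period, because no stated rule makes the plaintiff's incapacity a tolling event.

2011-08-15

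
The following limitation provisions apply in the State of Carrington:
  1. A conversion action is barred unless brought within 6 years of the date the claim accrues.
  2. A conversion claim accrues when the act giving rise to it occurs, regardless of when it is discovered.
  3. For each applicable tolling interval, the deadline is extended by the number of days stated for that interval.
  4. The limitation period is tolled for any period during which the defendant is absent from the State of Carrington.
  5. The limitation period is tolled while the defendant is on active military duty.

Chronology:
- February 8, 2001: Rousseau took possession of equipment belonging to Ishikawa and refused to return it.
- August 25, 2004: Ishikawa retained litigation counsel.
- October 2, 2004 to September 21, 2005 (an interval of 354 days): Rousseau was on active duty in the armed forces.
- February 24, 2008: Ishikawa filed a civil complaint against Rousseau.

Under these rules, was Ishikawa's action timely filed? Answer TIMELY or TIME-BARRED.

The claim accrued on February 8, 2001, when the wrongful act occurred.
6 years from February 8, 2001 is February 8, 2007.
The defendant's active military service from October 2, 2004 to September 21, 2005 tolled the period for 354 days, extending the deadline to January 28, 2008.
The other events in the timeline have no effect on the limitation period under the stated rules.
Filing on February 24, 2008 missed the January 28, 2008 deadline — the action is time-barred.

TIME-BARRED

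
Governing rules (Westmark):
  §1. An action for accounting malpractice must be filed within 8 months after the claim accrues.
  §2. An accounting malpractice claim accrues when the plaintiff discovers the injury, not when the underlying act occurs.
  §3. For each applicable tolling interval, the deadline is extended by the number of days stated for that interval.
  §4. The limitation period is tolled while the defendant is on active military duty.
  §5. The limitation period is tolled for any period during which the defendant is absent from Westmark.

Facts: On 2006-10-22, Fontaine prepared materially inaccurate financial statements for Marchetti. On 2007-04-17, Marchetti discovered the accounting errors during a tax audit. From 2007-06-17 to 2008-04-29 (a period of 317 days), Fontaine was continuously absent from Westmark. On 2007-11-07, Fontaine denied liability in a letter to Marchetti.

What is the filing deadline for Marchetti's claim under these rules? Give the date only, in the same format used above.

Accrual is tied to discovery, so the period began on 2007-04-17 rather than on 2006-10-22 when the act occurred.
Adding the 8 months base period to 2007-04-17 gives a deadline of 2007-12-17, before any tolling.
The defendant's absence from the jurisdiction from 2007-06-17 to 2008-04-29 tolled the period for 317 days, extending the deadline to 2008-10-29.
Nothing else in the chronology tolls or restarts the period.

2008-10-29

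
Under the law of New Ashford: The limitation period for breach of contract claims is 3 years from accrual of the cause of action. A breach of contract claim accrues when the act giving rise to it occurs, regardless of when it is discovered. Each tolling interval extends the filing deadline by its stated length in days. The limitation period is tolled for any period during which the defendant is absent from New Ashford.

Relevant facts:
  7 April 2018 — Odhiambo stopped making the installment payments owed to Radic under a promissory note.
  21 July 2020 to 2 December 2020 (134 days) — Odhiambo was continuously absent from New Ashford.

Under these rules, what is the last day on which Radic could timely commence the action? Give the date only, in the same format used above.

The cause of action accrued on 7 April 2018, the date of the act.
Adding the 3 years base period to 7 April 2018 gives a deadline of 7 April 2021, before any tolling.
The defendant's absence from the jurisdiction from 21 July 2020 to 2 December 2020 tolled the period for 134 days, extending the deadline to 19 August 2021.

19 August 2021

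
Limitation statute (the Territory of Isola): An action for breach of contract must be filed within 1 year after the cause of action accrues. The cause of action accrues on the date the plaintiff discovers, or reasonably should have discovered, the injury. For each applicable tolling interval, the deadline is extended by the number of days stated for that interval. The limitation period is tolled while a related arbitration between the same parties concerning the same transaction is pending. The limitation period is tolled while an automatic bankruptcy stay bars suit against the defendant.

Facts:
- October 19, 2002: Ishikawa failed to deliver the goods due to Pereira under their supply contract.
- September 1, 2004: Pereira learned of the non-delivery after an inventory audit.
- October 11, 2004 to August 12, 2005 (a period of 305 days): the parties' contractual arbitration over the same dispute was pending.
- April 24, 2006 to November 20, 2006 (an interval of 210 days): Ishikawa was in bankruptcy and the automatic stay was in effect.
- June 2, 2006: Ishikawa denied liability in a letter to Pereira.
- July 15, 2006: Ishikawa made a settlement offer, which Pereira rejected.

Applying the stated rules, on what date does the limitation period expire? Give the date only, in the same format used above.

January 29, 2007

Under the discovery rule, the claim accrued on September 1, 2004, when Pereira discovered the injury — not on the October 19, 2002 date of the underlying act.
Adding the 1 year base period to September 1, 2004 gives a deadline of September 1, 2005, before any tolling.
The pending related arbitration from October 11, 2004 to August 12, 2005 tolled the period for 305 days, extending the deadline to July 3, 2006.
Because the automatic bankruptcy stay ran from April 24, 2006 to November 20, 2006, the deadline is extended by 210 days to January 29, 2007.
The other events in the timeline have no effect on the limitation period under the stated rules.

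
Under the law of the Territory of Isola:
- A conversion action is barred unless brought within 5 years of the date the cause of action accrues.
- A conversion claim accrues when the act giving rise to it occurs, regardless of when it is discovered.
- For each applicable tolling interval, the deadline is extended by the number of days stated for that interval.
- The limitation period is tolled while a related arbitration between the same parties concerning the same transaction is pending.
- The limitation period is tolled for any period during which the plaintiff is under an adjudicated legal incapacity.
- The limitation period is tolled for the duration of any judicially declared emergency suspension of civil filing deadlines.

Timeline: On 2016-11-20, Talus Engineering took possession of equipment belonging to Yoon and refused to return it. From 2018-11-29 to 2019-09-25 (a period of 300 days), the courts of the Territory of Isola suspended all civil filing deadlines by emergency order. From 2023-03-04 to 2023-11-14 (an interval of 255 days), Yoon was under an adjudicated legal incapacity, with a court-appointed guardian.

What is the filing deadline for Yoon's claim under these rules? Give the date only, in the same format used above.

The limitation period began to run on 2016-11-20.
Adding the 5 years base period to 2016-11-20 gives a deadline of 2021-11-20, before any tolling.
The emergency suspension of filing deadlines from 2018-11-29 to 2019-09-25 tolled the period for 300 days, extending the deadline to 2022-09-16.
The plaintiff's legal incapacity from 2023-03-04 to 2023-11-14 began after the period had already run on 2022-09-16, so it has no tolling effect.

2022-09-16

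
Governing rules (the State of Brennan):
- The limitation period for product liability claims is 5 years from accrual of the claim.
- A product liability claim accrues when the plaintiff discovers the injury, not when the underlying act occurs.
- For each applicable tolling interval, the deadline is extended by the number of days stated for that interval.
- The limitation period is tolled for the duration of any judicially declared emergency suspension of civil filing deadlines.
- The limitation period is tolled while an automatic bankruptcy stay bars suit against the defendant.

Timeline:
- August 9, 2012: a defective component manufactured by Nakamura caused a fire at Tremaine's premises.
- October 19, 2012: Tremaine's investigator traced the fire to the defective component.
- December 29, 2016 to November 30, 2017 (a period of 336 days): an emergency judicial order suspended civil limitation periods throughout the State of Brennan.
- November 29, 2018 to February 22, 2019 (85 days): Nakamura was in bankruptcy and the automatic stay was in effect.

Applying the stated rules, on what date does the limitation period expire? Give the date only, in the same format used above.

September 20, 2018

The claim did not accrue until Tremaine discovered the injury on October 19, 2012; the August 9, 2012 act date does not start the clock under the stated rule.
5 years from October 19, 2012 is October 19, 2017.
Because the emergency suspension of filing deadlines ran from December 29, 2016 to November 30, 2017, the deadline is extended by 336 days to September 20, 2018.
The automatic bankruptcy stay starting November 29, 2018 came too late — the period had run on September 20, 2018 — and so does not extend the deadline.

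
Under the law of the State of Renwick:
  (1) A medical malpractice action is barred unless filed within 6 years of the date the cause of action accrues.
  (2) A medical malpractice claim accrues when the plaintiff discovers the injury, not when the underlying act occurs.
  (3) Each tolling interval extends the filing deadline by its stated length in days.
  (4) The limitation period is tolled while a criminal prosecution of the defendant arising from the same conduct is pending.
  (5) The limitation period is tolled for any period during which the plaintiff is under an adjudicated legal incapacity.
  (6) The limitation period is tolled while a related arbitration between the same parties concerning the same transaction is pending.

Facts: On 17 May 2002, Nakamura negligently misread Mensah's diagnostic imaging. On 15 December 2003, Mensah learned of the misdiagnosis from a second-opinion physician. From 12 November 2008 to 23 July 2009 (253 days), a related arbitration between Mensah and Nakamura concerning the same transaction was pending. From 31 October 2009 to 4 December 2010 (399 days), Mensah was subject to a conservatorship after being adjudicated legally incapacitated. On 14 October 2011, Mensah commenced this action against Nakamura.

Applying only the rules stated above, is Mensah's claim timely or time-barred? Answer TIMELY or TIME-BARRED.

The claim did not accrue until Mensah discovered the injury on 15 December 2003; the 17 May 2002 act date does not start the clock under the stated rule.
The untolled deadline — 6 years after 15 December 2003 — is 15 December 2009.
The pending related arbitration from 12 November 2008 to 23 July 2009 tolled the period for 253 days, extending the deadline to 25 August 2010.
The plaintiff's legal incapacity from 31 October 2009 to 4 December 2010 tolled the period for 399 days, extending the deadline to 28 September 2011.
Filing on 14 October 2011 missed the 28 September 2011 deadline — the action is time-barred.

TIME-BARRED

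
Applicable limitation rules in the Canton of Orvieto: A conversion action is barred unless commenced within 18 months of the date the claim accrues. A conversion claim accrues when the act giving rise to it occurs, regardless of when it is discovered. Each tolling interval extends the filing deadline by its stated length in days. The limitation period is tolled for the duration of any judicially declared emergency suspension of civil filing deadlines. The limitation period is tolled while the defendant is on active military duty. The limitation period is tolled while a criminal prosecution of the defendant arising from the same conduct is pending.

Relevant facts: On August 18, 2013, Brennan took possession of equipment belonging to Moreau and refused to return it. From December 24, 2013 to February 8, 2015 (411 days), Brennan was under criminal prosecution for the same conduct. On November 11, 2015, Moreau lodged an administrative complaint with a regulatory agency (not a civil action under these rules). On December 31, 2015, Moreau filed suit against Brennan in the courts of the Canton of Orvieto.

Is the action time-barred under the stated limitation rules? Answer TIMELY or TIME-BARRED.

TIMELY

The claim accrued on August 18, 2013, the date of the act.
18 months from August 18, 2013 is February 18, 2015.
Because the pending criminal prosecution ran from December 24, 2013 to February 8, 2015, the deadline is extended by 411 days to April 4, 2016.
None of the other events listed affects the running of the period under the stated rules.
Filing on December 31, 2015 beat the April 4, 2016 deadline — the action is timely.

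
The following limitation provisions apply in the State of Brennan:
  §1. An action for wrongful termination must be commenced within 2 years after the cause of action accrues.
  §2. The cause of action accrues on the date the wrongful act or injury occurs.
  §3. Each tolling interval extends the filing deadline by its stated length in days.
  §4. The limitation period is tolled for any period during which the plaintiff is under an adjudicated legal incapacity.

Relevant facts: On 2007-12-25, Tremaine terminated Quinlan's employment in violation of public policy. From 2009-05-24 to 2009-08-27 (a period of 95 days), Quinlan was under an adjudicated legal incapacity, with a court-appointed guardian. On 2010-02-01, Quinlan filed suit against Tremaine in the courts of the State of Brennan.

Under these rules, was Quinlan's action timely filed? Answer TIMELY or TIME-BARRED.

TIMELY

The claim accrued on 2007-12-25, when the wrongful act occurred.
The untolled deadline — 2 years after 2007-12-25 — is 2009-12-25.
The period was tolled for 95 days by the plaintiff's legal incapacity (2009-05-24 to 2009-08-27), pushing the deadline to 2010-03-30.
Filing on 2010-02-01 beat the 2010-03-30 deadline — the action is timely.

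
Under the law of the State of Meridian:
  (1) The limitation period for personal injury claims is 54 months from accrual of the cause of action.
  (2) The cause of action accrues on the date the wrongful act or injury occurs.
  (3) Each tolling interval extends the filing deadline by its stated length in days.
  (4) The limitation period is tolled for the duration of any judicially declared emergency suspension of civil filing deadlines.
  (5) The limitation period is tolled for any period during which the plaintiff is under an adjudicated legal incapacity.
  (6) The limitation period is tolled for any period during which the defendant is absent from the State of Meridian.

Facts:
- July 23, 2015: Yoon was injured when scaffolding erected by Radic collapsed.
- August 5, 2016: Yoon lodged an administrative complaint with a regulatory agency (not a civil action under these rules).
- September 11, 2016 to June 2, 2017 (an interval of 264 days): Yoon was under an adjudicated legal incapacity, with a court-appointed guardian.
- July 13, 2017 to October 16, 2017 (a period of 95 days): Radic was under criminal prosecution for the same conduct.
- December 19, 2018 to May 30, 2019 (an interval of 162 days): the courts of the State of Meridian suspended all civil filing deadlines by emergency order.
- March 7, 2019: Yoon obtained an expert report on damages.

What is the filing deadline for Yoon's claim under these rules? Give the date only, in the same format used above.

March 24, 2021

The claim accrued on July 23, 2015, when the wrongful act occurred.
The untolled deadline — 54 months after July 23, 2015 — is January 23, 2020.
The period was tolled for 264 days by the plaintiff's legal incapacity (September 11, 2016 to June 2, 2017), pushing the deadline to October 13, 2020.
The emergency suspension of filing deadlines from December 19, 2018 to May 30, 2019 tolled the period for 162 days, extending the deadline to March 24, 2021.
Although a criminal prosecution ran from July 13, 2017 to October 16, 2017, the stated rules do not make that a tolling event, so it is disregarded.
None of the other events listed affects the running of the period under the stated rules.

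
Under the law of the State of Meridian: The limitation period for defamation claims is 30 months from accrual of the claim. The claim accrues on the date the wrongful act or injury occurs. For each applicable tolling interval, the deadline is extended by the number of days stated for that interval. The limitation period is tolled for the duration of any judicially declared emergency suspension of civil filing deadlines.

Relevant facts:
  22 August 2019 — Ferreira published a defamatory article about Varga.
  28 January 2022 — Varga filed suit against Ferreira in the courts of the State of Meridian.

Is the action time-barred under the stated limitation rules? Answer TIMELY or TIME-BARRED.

TIMELY

The claim accrued on 22 August 2019, when the wrongful act occurred.
Adding the 30 months base period to 22 August 2019 gives a deadline of 22 February 2022, before any tolling.
The 28 January 2022 filing precedes the 22 February 2022 deadline; the claim is timely.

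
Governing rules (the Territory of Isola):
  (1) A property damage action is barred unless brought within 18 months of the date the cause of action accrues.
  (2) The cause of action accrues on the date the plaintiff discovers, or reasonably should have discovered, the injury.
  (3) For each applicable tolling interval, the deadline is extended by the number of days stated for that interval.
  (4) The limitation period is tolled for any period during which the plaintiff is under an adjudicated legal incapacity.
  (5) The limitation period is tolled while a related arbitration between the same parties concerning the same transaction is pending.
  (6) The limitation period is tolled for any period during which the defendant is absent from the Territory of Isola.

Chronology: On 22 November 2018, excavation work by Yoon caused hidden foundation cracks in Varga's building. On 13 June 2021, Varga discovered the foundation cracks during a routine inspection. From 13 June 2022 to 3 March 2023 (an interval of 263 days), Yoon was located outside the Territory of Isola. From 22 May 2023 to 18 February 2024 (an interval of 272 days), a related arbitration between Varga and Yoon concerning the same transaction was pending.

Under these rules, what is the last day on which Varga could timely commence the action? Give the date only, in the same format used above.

The claim did not accrue until Varga discovered the injury on 13 June 2021; the 22 November 2018 act date does not start the clock under the stated rule.
Adding the 18 months base period to 13 June 2021 gives a deadline of 13 December 2022, before any tolling.
The period was tolled for 263 days by the defendant's absence from the jurisdiction (13 June 2022 to 3 March 2023), pushing the deadline to 2 September 2023.
The period was tolled for 272 days by the pending related arbitration (22 May 2023 to 18 February 2024), pushing the deadline to 31 May 2024.

31 May 2024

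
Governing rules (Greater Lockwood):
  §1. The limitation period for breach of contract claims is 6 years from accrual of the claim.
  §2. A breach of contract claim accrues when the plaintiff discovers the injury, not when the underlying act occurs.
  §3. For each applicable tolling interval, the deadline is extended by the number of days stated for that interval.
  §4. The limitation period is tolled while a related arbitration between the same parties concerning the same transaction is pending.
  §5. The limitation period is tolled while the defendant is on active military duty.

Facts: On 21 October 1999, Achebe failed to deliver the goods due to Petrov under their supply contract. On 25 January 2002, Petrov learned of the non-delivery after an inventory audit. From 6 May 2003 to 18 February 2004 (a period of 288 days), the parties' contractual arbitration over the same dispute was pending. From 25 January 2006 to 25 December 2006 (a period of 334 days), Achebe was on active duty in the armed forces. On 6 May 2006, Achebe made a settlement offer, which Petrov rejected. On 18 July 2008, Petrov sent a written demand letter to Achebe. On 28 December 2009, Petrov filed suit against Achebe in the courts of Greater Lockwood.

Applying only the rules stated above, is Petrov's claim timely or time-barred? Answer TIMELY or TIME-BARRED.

Under the discovery rule, the claim accrued on 25 January 2002, when Petrov discovered the injury — not on the 21 October 1999 date of the underlying act.
Adding the 6 years base period to 25 January 2002 gives a deadline of 25 January 2008, before any tolling.
Because the pending related arbitration ran from 6 May 2003 to 18 February 2004, the deadline is extended by 288 days to 8 November 2008.
The defendant's active military service from 25 January 2006 to 25 December 2006 tolled the period for 334 days, extending the deadline to 8 October 2009.
The other events in the timeline have no effect on the limitation period under the stated rules.
Filing on 28 December 2009 missed the 8 October 2009 deadline — the action is time-barred.

TIME-BARRED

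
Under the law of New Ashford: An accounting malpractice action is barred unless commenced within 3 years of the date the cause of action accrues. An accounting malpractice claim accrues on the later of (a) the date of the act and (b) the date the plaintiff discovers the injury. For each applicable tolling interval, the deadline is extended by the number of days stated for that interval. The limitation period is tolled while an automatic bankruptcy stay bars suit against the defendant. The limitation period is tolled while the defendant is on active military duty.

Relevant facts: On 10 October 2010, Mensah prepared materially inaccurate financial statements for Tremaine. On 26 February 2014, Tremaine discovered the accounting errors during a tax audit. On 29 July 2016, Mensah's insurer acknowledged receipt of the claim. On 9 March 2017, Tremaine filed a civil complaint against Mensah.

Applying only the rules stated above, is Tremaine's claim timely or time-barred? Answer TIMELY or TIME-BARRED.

TIME-BARRED

Because discovery on 26 February 2014 post-dates the 10 October 2010 act, accrual under the later-of rule falls on 26 February 2014.
Adding the 3 years base period to 26 February 2014 gives a deadline of 26 February 2017, before any tolling.
None of the other events listed affects the running of the period under the stated rules.
Tremaine filed on 9 March 2017, after the 26 February 2017 deadline, so the action is time-barred.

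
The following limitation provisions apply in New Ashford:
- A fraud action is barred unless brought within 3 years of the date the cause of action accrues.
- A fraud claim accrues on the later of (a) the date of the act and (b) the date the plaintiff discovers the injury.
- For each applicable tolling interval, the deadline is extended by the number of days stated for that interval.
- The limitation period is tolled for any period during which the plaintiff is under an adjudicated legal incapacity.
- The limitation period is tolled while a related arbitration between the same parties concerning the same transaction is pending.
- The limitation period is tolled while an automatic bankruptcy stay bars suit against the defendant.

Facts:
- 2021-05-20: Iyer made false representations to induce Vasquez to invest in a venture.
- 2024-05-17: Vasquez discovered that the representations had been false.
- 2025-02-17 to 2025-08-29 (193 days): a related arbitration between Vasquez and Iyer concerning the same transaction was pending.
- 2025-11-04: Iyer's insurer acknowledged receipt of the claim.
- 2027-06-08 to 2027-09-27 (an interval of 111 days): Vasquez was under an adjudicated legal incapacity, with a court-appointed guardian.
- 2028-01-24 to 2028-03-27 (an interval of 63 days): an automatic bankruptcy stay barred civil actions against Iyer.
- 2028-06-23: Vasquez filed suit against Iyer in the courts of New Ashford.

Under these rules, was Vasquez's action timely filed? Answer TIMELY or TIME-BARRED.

Because discovery on 2024-05-17 post-dates the 2021-05-20 act, accrual under the later-of rule falls on 2024-05-17.
3 years from 2024-05-17 is 2027-05-17.
Because the pending related arbitration ran from 2025-02-17 to 2025-08-29, the deadline is extended by 193 days to 2027-11-26.
The plaintiff's legal incapacity from 2027-06-08 to 2027-09-27 tolled the period for 111 days, extending the deadline to 2028-03-16.
The period was tolled for 63 days by the automatic bankruptcy stay (2028-01-24 to 2028-03-27), pushing the deadline to 2028-05-18.
Nothing else in the chronology tolls or restarts the period.
The 2028-06-23 filing falls after the 2028-05-18 deadline; the claim is time-barred.

TIME-BARRED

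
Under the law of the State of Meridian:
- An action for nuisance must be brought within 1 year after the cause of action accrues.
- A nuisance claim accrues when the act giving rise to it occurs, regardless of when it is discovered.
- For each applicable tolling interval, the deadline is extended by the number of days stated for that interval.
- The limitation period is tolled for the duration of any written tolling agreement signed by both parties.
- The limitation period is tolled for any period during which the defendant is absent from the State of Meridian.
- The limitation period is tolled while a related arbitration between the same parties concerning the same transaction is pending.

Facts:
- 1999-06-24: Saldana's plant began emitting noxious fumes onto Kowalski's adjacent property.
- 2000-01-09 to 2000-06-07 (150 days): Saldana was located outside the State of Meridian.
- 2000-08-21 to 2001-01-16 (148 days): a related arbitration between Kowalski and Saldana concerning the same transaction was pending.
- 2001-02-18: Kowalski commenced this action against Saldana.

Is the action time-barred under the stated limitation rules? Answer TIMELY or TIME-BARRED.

The claim accrued on 1999-06-24, when the wrongful act occurred.
1 year from 1999-06-24 is 2000-06-24.
The period was tolled for 150 days by the defendant's absence from the jurisdiction (2000-01-09 to 2000-06-07), pushing the deadline to 2000-11-21.
The pending related arbitration from 2000-08-21 to 2001-01-16 tolled the period for 148 days, extending the deadline to 2001-04-18.
The 2001-02-18 filing precedes the 2001-04-18 deadline; the claim is timely.

TIMELY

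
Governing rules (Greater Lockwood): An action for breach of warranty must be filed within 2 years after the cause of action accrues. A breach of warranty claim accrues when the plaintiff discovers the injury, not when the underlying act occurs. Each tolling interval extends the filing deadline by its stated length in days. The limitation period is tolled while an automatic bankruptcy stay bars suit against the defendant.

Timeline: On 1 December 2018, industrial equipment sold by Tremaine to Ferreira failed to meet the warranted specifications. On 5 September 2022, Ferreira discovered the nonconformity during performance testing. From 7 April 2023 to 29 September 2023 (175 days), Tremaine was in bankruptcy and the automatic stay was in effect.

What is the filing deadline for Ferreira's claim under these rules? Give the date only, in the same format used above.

Accrual is tied to discovery, so the period began on 5 September 2022 rather than on 1 December 2018 when the act occurred.
The untolled deadline — 2 years after 5 September 2022 — is 5 September 2024.
The automatic bankruptcy stay from 7 April 2023 to 29 September 2023 tolled the period for 175 days, extending the deadline to 27 February 2025.

27 February 2025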